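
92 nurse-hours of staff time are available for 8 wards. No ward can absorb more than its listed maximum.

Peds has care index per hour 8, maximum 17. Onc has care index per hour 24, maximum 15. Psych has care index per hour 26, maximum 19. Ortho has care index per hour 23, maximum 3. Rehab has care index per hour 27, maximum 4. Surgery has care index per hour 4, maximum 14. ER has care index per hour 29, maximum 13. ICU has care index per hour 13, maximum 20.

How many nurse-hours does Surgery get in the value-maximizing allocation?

Order the wards by care index per hour: ER 29 > Rehab 27 > Psych 26 > Onc 24 > Ortho 23 > ICU 13 > Peds 8 > Surgery 4.
Give ER 13 to hit its cap of 13 → 79 left.
Give Rehab 4 to hit its cap of 4 → 75 left.
Give Psych 19 to hit its cap of 19 → 56 left.
Onc: +15 to 15 (cap) → 41 left.
Ortho takes 3 to reach its cap of 3 → 38 left.
ICU takes 20 to reach its cap of 20 → 18 left.
Give Peds 17 to hit its cap of 17 → 1 left.
Surgery has room for 14 but only 1 remain, so it gets 1.

1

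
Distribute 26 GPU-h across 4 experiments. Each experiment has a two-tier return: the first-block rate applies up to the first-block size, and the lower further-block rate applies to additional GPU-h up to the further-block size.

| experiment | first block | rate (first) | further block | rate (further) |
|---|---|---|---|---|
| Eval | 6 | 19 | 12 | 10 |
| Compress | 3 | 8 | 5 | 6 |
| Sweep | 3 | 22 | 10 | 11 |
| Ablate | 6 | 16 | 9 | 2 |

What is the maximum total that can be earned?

396

Order all 8 blocks by rate: Sweep/T1 22 > Eval/T1 19 > Ablate/T1 16 > Sweep/T2 11 > Eval/T2 10 > Compress/T1 8 > Compress/T2 6 > Ablate/T2 2.
Sweep T1 at 22: fill all 3 — 23 left.
Fill Eval T1 block (6 at 19) — 17 left.
Ablate T1 at 16: fill all 6 — 11 left.
Sweep/T2 (11): +10 — 1 left.
Eval T2 at 10: only 1 left, fill 1.
Total = 22×3 + 19×6 + 16×6 + 11×10 + 10×1 = 396.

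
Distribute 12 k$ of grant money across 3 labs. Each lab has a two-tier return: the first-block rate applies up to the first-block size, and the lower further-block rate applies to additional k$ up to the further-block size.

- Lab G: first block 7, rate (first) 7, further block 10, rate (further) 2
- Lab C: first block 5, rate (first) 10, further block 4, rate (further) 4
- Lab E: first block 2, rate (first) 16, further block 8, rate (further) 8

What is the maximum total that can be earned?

122

Treat each block as its own option and order by rate: Lab E/T1 16 > Lab C/T1 10 > Lab E/T2 8 > Lab G/T1 7 > Lab C/T2 4 > Lab G/T2 2.
Lab E/T1 (16): +2 ; 10 left.
Lab C/T1 (10): +5 ; 5 left.
5 remain; put them into Lab E T2 at 8.
Total = 16×2 + 10×5 + 8×5 = 122.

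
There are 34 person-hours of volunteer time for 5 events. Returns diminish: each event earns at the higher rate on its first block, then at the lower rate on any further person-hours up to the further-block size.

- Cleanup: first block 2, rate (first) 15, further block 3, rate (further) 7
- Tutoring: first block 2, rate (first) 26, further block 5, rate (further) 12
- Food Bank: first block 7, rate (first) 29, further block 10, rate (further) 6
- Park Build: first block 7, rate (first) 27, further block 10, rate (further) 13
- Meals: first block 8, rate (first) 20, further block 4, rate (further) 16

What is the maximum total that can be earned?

Order all 10 blocks by rate: Food Bank/tier1 29 > Park Build/tier1 27 > Tutoring/tier1 26 > Meals/tier1 20 > Meals/tier2 16 > Cleanup/tier1 15 > Park Build/tier2 13 > Tutoring/tier2 12 > Cleanup/tier2 7 > Food Bank/tier2 6.
Fill Food Bank tier1 block (7 at 29) → 27 left.
Fill Park Build tier1 block (7 at 27) → 20 left.
Fill Tutoring tier1 block (2 at 26) → 18 left.
Meals tier1 at 20: fill all 8 → 10 left.
Fill Meals tier2 block (4 at 16) → 6 left.
Cleanup tier1 at 15: fill all 2 → 4 left.
4 remain; put them into Park Build tier2 at 13.
Total = 29×7 + 27×7 + 26×2 + 20×8 + 16×4 + 15×2 + 13×4 = 750.

750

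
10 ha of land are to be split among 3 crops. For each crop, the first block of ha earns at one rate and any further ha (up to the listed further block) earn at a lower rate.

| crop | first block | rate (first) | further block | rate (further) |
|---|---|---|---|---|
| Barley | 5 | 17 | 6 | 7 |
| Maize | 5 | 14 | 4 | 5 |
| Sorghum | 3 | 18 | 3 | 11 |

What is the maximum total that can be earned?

Rank every tier by rate: Sorghum/T1 18 > Barley/T1 17 > Maize/T1 14 > Sorghum/T2 11 > Barley/T2 7 > Maize/T2 5.
Fill Sorghum T1 block (3 at 18) — 7 left.
Barley T1 at 17: fill all 5 — 2 left.
2 remain; put them into Maize T1 at 14.
Total = 18×3 + 17×5 + 14×2 = 167.

167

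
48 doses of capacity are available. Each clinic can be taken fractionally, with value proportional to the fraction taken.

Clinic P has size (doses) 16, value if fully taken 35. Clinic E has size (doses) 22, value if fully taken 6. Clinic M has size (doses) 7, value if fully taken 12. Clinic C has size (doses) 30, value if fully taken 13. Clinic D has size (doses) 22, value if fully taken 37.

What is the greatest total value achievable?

Best value per unit of size first: Clinic P 35/16≈2.19, Clinic M 12/7≈1.71, Clinic D 37/22≈1.68, Clinic C 13/30≈0.433, Clinic E 6/22≈0.273.
Take all of Clinic P (16 doses, value 35) ; 32 doses left.
Clinic M: take in full, 7 doses for value 12 ; 25 left.
Clinic D: take in full, 22 doses for value 37 ; 3 left.
Only 3 doses remain; take 3/30 of Clinic C for value 13×3/30 = 1.3.
Total value = 85.3.

85.3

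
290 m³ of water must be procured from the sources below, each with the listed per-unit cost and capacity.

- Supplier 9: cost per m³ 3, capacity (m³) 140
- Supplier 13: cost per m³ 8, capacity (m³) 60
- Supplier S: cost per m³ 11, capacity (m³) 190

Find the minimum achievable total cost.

Use sources in increasing cost order.
Supplier 9 (3): use full 140 ; 150 m³ to go.
Supplier 13 at 8: take all 60 m³ ; 90 still needed.
Supplier S (11): take the remaining 90 ; done.
Cost = 140×3 + 60×8 + 90×11 = 1890.

1890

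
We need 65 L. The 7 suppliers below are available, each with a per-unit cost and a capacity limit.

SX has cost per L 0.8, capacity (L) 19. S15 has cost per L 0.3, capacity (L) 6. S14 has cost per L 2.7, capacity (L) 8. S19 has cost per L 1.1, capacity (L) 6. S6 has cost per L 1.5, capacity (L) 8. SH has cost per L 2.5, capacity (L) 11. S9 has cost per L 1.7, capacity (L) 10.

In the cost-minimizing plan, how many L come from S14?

Cheapest first:
S15 at 0.3: take all 6 L ; 59 still needed.
SX at 0.8: take all 19 L ; 40 still needed.
S19 (1.1): use full 6 ; 34 L to go.
S6 (1.5): use full 8 ; 26 L to go.
S9 at 1.7: take all 10 L ; 16 still needed.
Take 11 from SH at 2.5 ; need 5 more.
S14 (2.7): take the remaining 5 ; done.

5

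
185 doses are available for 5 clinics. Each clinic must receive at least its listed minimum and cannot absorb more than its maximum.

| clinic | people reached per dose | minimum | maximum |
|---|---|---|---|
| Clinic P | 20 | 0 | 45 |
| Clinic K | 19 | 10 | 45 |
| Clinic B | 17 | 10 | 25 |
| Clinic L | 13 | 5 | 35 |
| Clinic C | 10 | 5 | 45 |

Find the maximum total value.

2985

Meeting every minimum uses 0+10+10+5+5 = 30 doses, leaving 155.
Highest people reached per dose first: Clinic P 20 > Clinic K 19 > Clinic B 17 > Clinic L 13 > Clinic C 10.
Clinic P: +45 to 45 (cap) → 110 left.
Clinic K takes 35 more to reach its cap of 45 → 75 left.
Clinic B takes 15 more to reach its cap of 25 → 60 left.
Clinic L: +30 to 35 (cap) → 30 left.
Clinic C: +30 (room for 40) → 35. Pool exhausted.
Total = 20×45 + 19×45 + 17×25 + 13×35 + 10×35 = 2985.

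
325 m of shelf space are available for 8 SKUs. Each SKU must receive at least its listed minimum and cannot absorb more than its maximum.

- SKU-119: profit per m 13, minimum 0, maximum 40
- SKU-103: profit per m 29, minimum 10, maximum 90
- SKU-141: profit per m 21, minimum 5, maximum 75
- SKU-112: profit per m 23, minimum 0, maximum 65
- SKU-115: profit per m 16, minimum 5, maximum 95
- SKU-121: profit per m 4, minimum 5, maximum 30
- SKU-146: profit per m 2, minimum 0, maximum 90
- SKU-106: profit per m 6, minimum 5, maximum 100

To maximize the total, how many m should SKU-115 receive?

Meeting every minimum uses 0+10+5+0+5+5+0+5 = 30 m, leaving 295.
Order the SKUs by profit per m: SKU-103 29 > SKU-112 23 > SKU-141 21 > SKU-115 16 > SKU-119 13 > SKU-106 6 > SKU-121 4 > SKU-146 2.
SKU-103: +80 to 90 (cap) → 215 left.
SKU-112: +65 to 65 (cap) → 150 left.
SKU-141: +70 to 75 (cap) → 80 left.
SKU-115: +80 (room for 90) → 85. Pool exhausted.

85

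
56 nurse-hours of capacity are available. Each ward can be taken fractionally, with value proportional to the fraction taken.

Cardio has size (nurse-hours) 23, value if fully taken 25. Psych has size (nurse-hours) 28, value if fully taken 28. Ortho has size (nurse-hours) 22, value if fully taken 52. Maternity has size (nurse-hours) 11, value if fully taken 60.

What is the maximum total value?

137

Best value per unit of size first: Maternity 60/11≈5.45, Ortho 52/22≈2.36, Cardio 25/23≈1.09, Psych 28/28≈1.
All 11 nurse-hours of Maternity fit (value 60) → 45 remain.
Ortho: take in full, 22 nurse-hours for value 52 → 23 left.
All 23 nurse-hours of Cardio fit (value 25) → 0 remain.
Total value = 137.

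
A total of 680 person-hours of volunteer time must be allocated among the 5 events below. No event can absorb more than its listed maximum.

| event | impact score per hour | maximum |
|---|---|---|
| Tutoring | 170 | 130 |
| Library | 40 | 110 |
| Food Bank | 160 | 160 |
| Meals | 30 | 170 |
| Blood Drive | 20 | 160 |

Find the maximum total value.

Highest impact score per hour first: Tutoring 170 > Food Bank 160 > Library 40 > Meals 30 > Blood Drive 20.
Tutoring takes 130 to reach its cap of 130 → 550 left.
Food Bank takes 160 to reach its cap of 160 → 390 left.
Library: +110 to 110 (cap) → 280 left.
Meals: +170 to 170 (cap) → 110 left.
Blood Drive: +110 (room for 160) → 110. Pool exhausted.
Total = 170×130 + 40×110 + 160×160 + 30×170 + 20×110 = 59400.

59400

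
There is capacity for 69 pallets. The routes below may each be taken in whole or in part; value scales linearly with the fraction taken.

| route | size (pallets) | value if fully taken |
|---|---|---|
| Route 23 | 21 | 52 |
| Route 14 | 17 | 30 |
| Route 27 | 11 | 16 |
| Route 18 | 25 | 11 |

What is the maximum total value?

106.8

Best value per unit of size first: Route 23 52/21≈2.48, Route 14 30/17≈1.76, Route 27 16/11≈1.45, Route 18 11/25≈0.44.
Route 23: take in full, 21 pallets for value 52 — 48 left.
Take all of Route 14 (17 pallets, value 30) — 31 pallets left.
Take all of Route 27 (11 pallets, value 16) — 20 pallets left.
20 pallets left: a 20/25 share of Route 18 gives 11×20/25 = 8.8.
Total value = 106.8.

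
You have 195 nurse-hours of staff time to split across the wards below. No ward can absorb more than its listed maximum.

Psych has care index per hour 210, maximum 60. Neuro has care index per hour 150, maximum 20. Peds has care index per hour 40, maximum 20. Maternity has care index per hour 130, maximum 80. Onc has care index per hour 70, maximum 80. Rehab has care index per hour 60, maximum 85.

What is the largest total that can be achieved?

28450

Order the wards by care index per hour: Psych 210 > Neuro 150 > Maternity 130 > Onc 70 > Rehab 60 > Peds 40.
Psych: +60 to 60 (cap) ; 135 left.
Neuro takes 20 to reach its cap of 20 ; 115 left.
Give Maternity 80 to hit its cap of 80 ; 35 left.
Only 35 left; Onc takes them to reach 35.
Total = 210×60 + 150×20 + 130×80 + 70×35 = 28450.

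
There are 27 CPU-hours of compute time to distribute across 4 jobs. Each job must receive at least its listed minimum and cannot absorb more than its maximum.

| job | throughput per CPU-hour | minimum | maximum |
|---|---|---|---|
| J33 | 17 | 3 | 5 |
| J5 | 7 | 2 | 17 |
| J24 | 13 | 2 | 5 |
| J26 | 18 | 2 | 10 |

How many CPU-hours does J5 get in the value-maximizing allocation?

Meeting every minimum uses 3+2+2+2 = 9 CPU-hours, leaving 18.
Order the jobs by throughput per CPU-hour: J26 18 > J33 17 > J24 13 > J5 7.
J26 takes 8 more to reach its cap of 10 — 10 left.
Give J33 2 more to hit its cap of 5 — 8 left.
Give J24 3 more to hit its cap of 5 — 5 left.
Only 5 left; J5 takes them to reach 7.

7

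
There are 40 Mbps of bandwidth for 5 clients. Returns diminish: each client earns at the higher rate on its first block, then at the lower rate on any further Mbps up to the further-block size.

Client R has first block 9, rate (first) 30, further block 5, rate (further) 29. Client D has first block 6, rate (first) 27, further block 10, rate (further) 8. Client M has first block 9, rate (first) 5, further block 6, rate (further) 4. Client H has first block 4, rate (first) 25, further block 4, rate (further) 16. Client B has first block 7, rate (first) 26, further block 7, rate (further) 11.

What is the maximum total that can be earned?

978

Treat each block as its own option and order by rate: Client R/tier1 30 > Client R/tier2 29 > Client D/tier1 27 > Client B/tier1 26 > Client H/tier1 25 > Client H/tier2 16 > Client B/tier2 11 > Client D/tier2 8 > Client M/tier1 5 > Client M/tier2 4.
Client R tier1 at 30: fill all 9 ; 31 left.
Client R/tier2 (29): +5 ; 26 left.
Client D tier1 at 27: fill all 6 ; 20 left.
Client B/tier1 (26): +7 ; 13 left.
Fill Client H tier1 block (4 at 25) ; 9 left.
Client H/tier2 (16): +4 ; 5 left.
Client B tier2 at 11: only 5 left, fill 5.
Total = 30×9 + 29×5 + 27×6 + 26×7 + 25×4 + 16×4 + 11×5 = 978.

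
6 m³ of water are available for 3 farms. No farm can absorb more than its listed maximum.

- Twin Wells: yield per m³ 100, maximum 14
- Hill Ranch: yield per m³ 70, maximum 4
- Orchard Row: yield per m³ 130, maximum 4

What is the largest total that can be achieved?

720

Highest yield per m³ first: Orchard Row 130 > Twin Wells 100 > Hill Ranch 70.
Orchard Row: +4 to 4 (cap) → 2 left.
Twin Wells has room for 14 but only 2 remain, so it gets 2.
Total = 100×2 + 130×4 = 720.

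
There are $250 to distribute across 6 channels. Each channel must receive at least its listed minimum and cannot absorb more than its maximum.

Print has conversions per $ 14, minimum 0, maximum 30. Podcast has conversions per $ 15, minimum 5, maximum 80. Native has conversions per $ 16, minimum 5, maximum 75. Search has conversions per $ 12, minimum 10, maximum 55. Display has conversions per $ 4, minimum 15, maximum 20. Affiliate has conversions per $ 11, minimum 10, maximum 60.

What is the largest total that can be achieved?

3470

Meeting every minimum uses 0+5+5+10+15+10 = 45 $, leaving 205.
Order the channels by conversions per $: Native 16 > Podcast 15 > Print 14 > Search 12 > Affiliate 11 > Display 4.
Native takes 70 more to reach its cap of 75 — 135 left.
Give Podcast 75 more to hit its cap of 80 — 60 left.
Print: +30 to 30 (cap) — 30 left.
Search: +30 (room for 45) → 40. Pool exhausted.
Total = 14×30 + 15×80 + 16×75 + 12×40 + 4×15 + 11×10 = 3470.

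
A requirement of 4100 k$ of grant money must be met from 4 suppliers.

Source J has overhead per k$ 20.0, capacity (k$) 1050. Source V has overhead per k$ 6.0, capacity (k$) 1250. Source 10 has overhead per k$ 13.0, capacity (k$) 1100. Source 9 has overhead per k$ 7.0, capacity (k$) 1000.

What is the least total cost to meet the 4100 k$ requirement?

43800

Cheapest first:
Take 1250 from Source V at 6.0 → need 2850 more.
Source 9 at 7.0: take all 1000 k$ → 1850 still needed.
Take 1100 from Source 10 at 13.0 → need 750 more.
Take 750 from Source J at 20.0 to finish.
Cost = 1250×6.0 + 1000×7.0 + 1100×13.0 + 750×20.0 = 43800.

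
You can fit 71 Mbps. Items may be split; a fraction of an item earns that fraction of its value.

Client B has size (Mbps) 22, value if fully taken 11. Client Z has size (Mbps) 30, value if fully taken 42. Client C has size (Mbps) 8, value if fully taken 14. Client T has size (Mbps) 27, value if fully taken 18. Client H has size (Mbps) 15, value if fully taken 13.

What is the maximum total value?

Rank by value-to-size ratio: Client C 14/8≈1.75, Client Z 42/30≈1.4, Client H 13/15≈0.867, Client T 18/27≈0.667, Client B 11/22≈0.5.
Client C: take in full, 8 Mbps for value 14 → 63 left.
Client Z: take in full, 30 Mbps for value 42 → 33 left.
Client H: take in full, 15 Mbps for value 13 → 18 left.
Fill the last 18 Mbps with part of Client T: 18/27 of it earns 12.
Total value = 81.

81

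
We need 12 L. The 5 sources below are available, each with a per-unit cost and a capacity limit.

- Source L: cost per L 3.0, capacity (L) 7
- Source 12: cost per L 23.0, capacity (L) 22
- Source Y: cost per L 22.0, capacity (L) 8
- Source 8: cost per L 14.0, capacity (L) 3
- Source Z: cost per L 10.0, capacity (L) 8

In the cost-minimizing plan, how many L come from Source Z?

5

Cheapest first:
Source L (3.0): use full 7 — 5 L to go.
Source Z (10.0): take the remaining 5 — done.
Source 8, Source Y, Source 12: unused.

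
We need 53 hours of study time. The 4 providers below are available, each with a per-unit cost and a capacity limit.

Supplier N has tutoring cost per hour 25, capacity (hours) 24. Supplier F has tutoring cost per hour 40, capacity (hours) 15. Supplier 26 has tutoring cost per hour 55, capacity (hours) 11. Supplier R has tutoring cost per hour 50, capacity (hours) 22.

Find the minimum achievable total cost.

1900

Cheapest first:
Take 24 from Supplier N at 25 → need 29 more.
Take 15 from Supplier F at 40 → need 14 more.
Supplier R (50): take the remaining 14 → done.
Supplier 26: unused.
Cost = 24×25 + 15×40 + 14×50 = 1900.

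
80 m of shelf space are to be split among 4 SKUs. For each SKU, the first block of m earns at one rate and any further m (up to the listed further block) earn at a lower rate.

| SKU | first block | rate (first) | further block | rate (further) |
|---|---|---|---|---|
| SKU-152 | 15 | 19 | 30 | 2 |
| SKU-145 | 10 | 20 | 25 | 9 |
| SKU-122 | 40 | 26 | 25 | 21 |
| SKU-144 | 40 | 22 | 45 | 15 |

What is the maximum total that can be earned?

1920

Rank every tier by rate: SKU-122/T1 26 > SKU-144/T1 22 > SKU-122/T2 21 > SKU-145/T1 20 > SKU-152/T1 19 > SKU-144/T2 15 > SKU-145/T2 9 > SKU-152/T2 2.
SKU-122 T1 at 26: fill all 40 — 40 left.
SKU-144 T1 at 22: fill all 40 — 0 left.
Total = 26×40 + 22×40 = 1920.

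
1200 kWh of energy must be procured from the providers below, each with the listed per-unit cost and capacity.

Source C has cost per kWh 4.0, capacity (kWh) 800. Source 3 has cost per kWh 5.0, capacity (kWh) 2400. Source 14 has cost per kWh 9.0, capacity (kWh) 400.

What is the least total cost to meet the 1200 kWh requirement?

5200

Fill from the cheapest provider first.
Take 800 from Source C at 4.0 ; need 400 more.
Source 3 (5.0): take the remaining 400 ; done.
Source 14: unused.
Cost = 800×4.0 + 400×5.0 = 5200.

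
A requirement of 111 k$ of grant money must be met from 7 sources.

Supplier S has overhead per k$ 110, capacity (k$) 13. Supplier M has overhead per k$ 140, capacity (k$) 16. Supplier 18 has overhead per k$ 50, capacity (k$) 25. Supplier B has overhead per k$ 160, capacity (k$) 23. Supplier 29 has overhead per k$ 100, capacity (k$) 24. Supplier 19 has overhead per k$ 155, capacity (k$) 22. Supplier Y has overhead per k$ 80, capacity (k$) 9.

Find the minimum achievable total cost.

Use sources in increasing cost order.
Take 25 from Supplier 18 at 50 — need 86 more.
Supplier Y at 80: take all 9 k$ — 77 still needed.
Supplier 29 at 100: take all 24 k$ — 53 still needed.
Take 13 from Supplier S at 110 — need 40 more.
Supplier M at 140: take all 16 k$ — 24 still needed.
Take 22 from Supplier 19 at 155 — need 2 more.
Supplier B at 160: take 2 of its 23 — requirement met.
Cost = 25×50 + 9×80 + 24×100 + 13×110 + 16×140 + 22×155 + 2×160 = 11770.

11770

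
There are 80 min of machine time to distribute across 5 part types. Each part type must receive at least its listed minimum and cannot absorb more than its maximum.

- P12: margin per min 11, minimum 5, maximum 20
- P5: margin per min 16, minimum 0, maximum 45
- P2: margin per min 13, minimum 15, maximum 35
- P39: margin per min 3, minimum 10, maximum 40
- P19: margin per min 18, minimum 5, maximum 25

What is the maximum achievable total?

Meeting every minimum uses 5+0+15+10+5 = 35 min, leaving 45.
Order the part types by margin per min: P19 18 > P5 16 > P2 13 > P12 11 > P39 3.
Give P19 20 more to hit its cap of 25 → 25 left.
Only 25 left; P5 takes them to reach 25.
Total = 11×5 + 16×25 + 13×15 + 3×10 + 18×25 = 1130.

1130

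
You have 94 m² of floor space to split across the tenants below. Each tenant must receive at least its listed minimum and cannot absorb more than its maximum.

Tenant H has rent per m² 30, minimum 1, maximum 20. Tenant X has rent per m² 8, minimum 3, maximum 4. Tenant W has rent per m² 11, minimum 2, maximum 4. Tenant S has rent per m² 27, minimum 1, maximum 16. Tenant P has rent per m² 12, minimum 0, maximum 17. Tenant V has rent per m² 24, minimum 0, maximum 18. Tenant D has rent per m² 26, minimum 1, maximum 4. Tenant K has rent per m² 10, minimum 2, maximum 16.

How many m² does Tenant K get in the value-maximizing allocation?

12

Meeting every minimum uses 1+3+2+1+0+0+1+2 = 10 m², leaving 84.
Rank by rent per m²: Tenant H 30 > Tenant S 27 > Tenant D 26 > Tenant V 24 > Tenant P 12 > Tenant W 11 > Tenant K 10 > Tenant X 8.
Tenant H takes 19 more to reach its cap of 20 — 65 left.
Give Tenant S 15 more to hit its cap of 16 — 50 left.
Give Tenant D 3 more to hit its cap of 4 — 47 left.
Tenant V: +18 to 18 (cap) — 29 left.
Tenant P: +17 to 17 (cap) — 12 left.
Give Tenant W 2 more to hit its cap of 4 — 10 left.
Tenant K has room for 14 more but only 10 remain, so it gets 12.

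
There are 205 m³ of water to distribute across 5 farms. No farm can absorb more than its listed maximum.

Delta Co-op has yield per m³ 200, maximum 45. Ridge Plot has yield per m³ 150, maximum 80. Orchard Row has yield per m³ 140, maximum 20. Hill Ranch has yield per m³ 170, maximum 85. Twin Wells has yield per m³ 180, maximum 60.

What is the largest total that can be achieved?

Order the farms by yield per m³: Delta Co-op 200 > Twin Wells 180 > Hill Ranch 170 > Ridge Plot 150 > Orchard Row 140.
Delta Co-op: +45 to 45 (cap) ; 160 left.
Twin Wells: +60 to 60 (cap) ; 100 left.
Hill Ranch: +85 to 85 (cap) ; 15 left.
Ridge Plot has room for 80 but only 15 remain, so it gets 15.
Total = 200×45 + 150×15 + 170×85 + 180×60 = 36500.

36500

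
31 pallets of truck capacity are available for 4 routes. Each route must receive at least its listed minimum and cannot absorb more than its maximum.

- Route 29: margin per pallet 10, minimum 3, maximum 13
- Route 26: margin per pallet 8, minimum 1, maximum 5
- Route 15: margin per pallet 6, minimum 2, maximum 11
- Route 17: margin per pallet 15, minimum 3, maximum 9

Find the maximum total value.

Meeting every minimum uses 3+1+2+3 = 9 pallets, leaving 22.
Order the routes by margin per pallet: Route 17 15 > Route 29 10 > Route 26 8 > Route 15 6.
Route 17: +6 to 9 (cap) ; 16 left.
Route 29: +10 to 13 (cap) ; 6 left.
Route 26: +4 to 5 (cap) ; 2 left.
Only 2 left; Route 15 takes them to reach 4.
Total = 10×13 + 8×5 + 6×4 + 15×9 = 329.

329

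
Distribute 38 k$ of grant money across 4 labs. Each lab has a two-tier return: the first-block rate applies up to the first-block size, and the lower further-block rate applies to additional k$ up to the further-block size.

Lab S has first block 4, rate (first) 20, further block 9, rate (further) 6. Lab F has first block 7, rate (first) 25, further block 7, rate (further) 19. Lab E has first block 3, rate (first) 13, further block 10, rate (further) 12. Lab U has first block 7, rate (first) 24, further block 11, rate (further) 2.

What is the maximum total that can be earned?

Treat each block as its own option and order by rate: Lab F/T1 25 > Lab U/T1 24 > Lab S/T1 20 > Lab F/T2 19 > Lab E/T1 13 > Lab E/T2 12 > Lab S/T2 6 > Lab U/T2 2.
Fill Lab F T1 block (7 at 25) → 31 left.
Lab U/T1 (24): +7 → 24 left.
Lab S/T1 (20): +4 → 20 left.
Lab F/T2 (19): +7 → 13 left.
Lab E/T1 (13): +3 → 10 left.
Fill Lab E T2 block (10 at 12) → 0 left.
Total = 25×7 + 24×7 + 20×4 + 19×7 + 13×3 + 12×10 = 715.

715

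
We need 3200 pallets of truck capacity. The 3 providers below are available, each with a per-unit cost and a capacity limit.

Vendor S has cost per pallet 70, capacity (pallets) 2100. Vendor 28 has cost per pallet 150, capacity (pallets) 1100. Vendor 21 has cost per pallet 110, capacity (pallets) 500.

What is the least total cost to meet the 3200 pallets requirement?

292000

Cheapest first:
Take 2100 from Vendor S at 70 — need 1100 more.
Vendor 21 (110): use full 500 — 600 pallets to go.
Vendor 28 (150): take the remaining 600 — done.
Cost = 2100×70 + 500×110 + 600×150 = 292000.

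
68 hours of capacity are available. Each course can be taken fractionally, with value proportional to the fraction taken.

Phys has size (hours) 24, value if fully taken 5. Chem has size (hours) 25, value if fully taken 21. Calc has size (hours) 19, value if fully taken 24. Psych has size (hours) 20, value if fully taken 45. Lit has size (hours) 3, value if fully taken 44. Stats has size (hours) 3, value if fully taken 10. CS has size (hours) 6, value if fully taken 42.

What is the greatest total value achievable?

179.28

Best value per unit of size first: Lit 44/3≈14.7, CS 42/6≈7, Stats 10/3≈3.33, Psych 45/20≈2.25, Calc 24/19≈1.26, Chem 21/25≈0.84, Phys 5/24≈0.208.
Take all of Lit (3 hours, value 44) ; 65 hours left.
All 6 hours of CS fit (value 42) ; 59 remain.
All 3 hours of Stats fit (value 10) ; 56 remain.
All 20 hours of Psych fit (value 45) ; 36 remain.
Calc: take in full, 19 hours for value 24 ; 17 left.
Only 17 hours remain; take 17/25 of Chem for value 21×17/25 = 14.28.
Total value = 179.28.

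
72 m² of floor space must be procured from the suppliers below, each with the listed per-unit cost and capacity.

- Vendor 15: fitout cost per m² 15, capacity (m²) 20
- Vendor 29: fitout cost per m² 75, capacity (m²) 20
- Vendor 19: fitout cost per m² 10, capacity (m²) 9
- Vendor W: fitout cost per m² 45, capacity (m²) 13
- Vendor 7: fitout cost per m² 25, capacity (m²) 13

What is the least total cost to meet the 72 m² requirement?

Fill from the cheapest supplier first.
Vendor 19 (10): use full 9 — 63 m² to go.
Vendor 15 (15): use full 20 — 43 m² to go.
Vendor 7 at 25: take all 13 m² — 30 still needed.
Vendor W (45): use full 13 — 17 m² to go.
Take 17 from Vendor 29 at 75 to finish.
Cost = 9×10 + 20×15 + 13×25 + 13×45 + 17×75 = 2575.

2575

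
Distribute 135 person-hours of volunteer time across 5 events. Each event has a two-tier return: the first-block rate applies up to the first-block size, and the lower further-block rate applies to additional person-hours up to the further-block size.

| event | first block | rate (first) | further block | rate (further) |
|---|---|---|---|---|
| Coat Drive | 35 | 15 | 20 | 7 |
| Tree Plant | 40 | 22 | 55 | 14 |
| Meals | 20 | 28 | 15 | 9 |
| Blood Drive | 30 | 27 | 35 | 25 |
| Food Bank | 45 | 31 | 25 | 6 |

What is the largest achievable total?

3750

Rank every tier by rate: Food Bank/first 31 > Meals/first 28 > Blood Drive/first 27 > Blood Drive/second 25 > Tree Plant/first 22 > Coat Drive/first 15 > Tree Plant/second 14 > Meals/second 9 > Coat Drive/second 7 > Food Bank/second 6.
Food Bank first at 31: fill all 45 — 90 left.
Meals first at 28: fill all 20 — 70 left.
Fill Blood Drive first block (30 at 27) — 40 left.
Blood Drive second at 25: fill all 35 — 5 left.
Tree Plant first at 22: only 5 left, fill 5.
Total = 31×45 + 28×20 + 27×30 + 25×35 + 22×5 = 3750.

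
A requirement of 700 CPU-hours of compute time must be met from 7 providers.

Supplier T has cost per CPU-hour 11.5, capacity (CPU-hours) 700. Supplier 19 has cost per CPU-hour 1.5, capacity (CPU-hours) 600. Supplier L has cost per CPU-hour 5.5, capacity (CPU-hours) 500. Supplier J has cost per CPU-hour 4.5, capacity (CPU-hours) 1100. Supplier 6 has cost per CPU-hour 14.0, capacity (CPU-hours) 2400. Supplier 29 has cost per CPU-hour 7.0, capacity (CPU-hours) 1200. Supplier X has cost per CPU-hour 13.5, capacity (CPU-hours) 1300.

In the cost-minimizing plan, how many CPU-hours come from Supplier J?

100

Use providers in increasing cost order.
Supplier 19 (1.5): use full 600 → 100 CPU-hours to go.
Take 100 from Supplier J at 4.5 to finish.
Supplier L, Supplier 29, Supplier T, Supplier X, Supplier 6: unused.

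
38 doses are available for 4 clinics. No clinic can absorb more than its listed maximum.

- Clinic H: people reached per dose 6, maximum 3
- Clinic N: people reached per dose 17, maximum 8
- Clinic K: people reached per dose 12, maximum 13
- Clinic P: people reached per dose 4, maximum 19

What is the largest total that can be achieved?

366

Order the clinics by people reached per dose: Clinic N 17 > Clinic K 12 > Clinic H 6 > Clinic P 4.
Give Clinic N 8 to hit its cap of 8 → 30 left.
Clinic K takes 13 to reach its cap of 13 → 17 left.
Clinic H takes 3 to reach its cap of 3 → 14 left.
Clinic P has room for 19 but only 14 remain, so it gets 14.
Total = 6×3 + 17×8 + 12×13 + 4×14 = 366.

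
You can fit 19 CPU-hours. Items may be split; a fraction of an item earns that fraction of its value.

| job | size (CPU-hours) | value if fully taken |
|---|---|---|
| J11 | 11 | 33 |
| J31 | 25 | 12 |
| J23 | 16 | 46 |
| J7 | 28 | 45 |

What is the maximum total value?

56

Rank by value-to-size ratio: J11 33/11≈3, J23 46/16≈2.88, J7 45/28≈1.61, J31 12/25≈0.48.
Take all of J11 (11 CPU-hours, value 33) — 8 CPU-hours left.
Fill the last 8 CPU-hours with part of J23: 8/16 of it earns 23.
Total value = 56.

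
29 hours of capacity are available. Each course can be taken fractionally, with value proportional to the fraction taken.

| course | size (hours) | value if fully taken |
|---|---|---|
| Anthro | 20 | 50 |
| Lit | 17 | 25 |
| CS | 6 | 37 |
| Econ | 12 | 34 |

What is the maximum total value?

Best value per unit of size first: CS 37/6≈6.17, Econ 34/12≈2.83, Anthro 50/20≈2.5, Lit 25/17≈1.47.
Take all of CS (6 hours, value 37) ; 23 hours left.
All 12 hours of Econ fit (value 34) ; 11 remain.
Fill the last 11 hours with part of Anthro: 11/20 of it earns 27.5.
Total value = 98.5.

98.5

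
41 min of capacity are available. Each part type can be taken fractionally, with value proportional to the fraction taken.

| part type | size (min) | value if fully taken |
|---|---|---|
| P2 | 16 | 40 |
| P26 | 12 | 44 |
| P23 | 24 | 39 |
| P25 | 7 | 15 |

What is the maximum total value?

108.75

Sort by value density: P26 44/12≈3.67, P2 40/16≈2.5, P25 15/7≈2.14, P23 39/24≈1.62.
Take all of P26 (12 min, value 44) — 29 min left.
All 16 min of P2 fit (value 40) — 13 remain.
Take all of P25 (7 min, value 15) — 6 min left.
Only 6 min remain; take 6/24 of P23 for value 39×6/24 = 9.75.
Total value = 108.75.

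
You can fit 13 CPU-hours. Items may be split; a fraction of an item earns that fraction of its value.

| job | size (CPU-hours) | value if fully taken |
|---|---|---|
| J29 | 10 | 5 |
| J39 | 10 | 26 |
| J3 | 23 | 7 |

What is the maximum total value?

27.5

Sort by value density: J39 26/10≈2.6, J29 5/10≈0.5, J3 7/23≈0.304.
Take all of J39 (10 CPU-hours, value 26) — 3 CPU-hours left.
Only 3 CPU-hours remain; take 3/10 of J29 for value 5×3/10 = 1.5.
Total value = 27.5.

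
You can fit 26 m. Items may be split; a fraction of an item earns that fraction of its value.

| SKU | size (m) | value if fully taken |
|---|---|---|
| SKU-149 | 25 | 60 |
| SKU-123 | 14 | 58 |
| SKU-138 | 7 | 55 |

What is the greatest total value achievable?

Sort by value density: SKU-138 55/7≈7.86, SKU-123 58/14≈4.14, SKU-149 60/25≈2.4.
Take all of SKU-138 (7 m, value 55) → 19 m left.
All 14 m of SKU-123 fit (value 58) → 5 remain.
5 m left: a 5/25 share of SKU-149 gives 60×5/25 = 12.
Total value = 125.

125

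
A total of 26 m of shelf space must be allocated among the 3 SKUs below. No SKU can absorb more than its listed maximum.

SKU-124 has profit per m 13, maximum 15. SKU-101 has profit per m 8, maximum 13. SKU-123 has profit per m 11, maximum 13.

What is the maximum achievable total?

Order the SKUs by profit per m: SKU-124 13 > SKU-123 11 > SKU-101 8.
Give SKU-124 15 to hit its cap of 15 ; 11 left.
SKU-123: +11 (room for 13) → 11. Pool exhausted.
Total = 13×15 + 11×11 = 316.

316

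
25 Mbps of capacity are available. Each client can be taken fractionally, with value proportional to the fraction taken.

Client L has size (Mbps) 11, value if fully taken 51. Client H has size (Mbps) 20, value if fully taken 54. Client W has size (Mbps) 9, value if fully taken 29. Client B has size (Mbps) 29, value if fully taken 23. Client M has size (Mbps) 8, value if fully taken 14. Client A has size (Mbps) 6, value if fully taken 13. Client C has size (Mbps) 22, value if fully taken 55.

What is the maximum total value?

Rank by value-to-size ratio: Client L 51/11≈4.64, Client W 29/9≈3.22, Client H 54/20≈2.7, Client C 55/22≈2.5, Client A 13/6≈2.17, Client M 14/8≈1.75, Client B 23/29≈0.793.
Take all of Client L (11 Mbps, value 51) — 14 Mbps left.
Client W: take in full, 9 Mbps for value 29 — 5 left.
5 Mbps left: a 5/20 share of Client H gives 54×5/20 = 13.5.
Total value = 93.5.

93.5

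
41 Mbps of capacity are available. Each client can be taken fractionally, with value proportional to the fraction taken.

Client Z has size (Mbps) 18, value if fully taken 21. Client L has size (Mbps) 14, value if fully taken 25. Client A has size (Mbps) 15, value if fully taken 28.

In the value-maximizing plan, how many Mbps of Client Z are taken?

Sort by value density: Client A 28/15≈1.87, Client L 25/14≈1.79, Client Z 21/18≈1.17.
Take all of Client A (15 Mbps, value 28) ; 26 Mbps left.
Client L: take in full, 14 Mbps for value 25 ; 12 left.
Fill the last 12 Mbps with part of Client Z: 12/18 of it earns 14.

12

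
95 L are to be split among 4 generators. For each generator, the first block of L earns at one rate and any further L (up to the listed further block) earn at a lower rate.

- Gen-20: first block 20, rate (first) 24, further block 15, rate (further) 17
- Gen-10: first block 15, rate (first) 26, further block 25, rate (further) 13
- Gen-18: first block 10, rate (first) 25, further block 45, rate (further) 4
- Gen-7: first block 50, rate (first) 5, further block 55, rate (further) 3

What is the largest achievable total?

Rank every tier by rate: Gen-10/tier1 26 > Gen-18/tier1 25 > Gen-20/tier1 24 > Gen-20/tier2 17 > Gen-10/tier2 13 > Gen-7/tier1 5 > Gen-18/tier2 4 > Gen-7/tier2 3.
Fill Gen-10 tier1 block (15 at 26) ; 80 left.
Gen-18 tier1 at 25: fill all 10 ; 70 left.
Gen-20 tier1 at 24: fill all 20 ; 50 left.
Fill Gen-20 tier2 block (15 at 17) ; 35 left.
Fill Gen-10 tier2 block (25 at 13) ; 10 left.
Gen-7 tier1 at 5: only 10 left, fill 10.
Total = 26×15 + 25×10 + 24×20 + 17×15 + 13×25 + 5×10 = 1750.

1750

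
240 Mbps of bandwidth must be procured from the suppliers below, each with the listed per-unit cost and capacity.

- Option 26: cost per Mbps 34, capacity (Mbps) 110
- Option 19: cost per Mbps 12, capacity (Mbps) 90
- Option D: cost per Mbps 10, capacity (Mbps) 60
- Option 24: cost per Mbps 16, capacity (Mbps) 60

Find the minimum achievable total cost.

Fill from the cheapest supplier first.
Take 60 from Option D at 10 — need 180 more.
Option 19 (12): use full 90 — 90 Mbps to go.
Option 24 (16): use full 60 — 30 Mbps to go.
Option 26 (34): take the remaining 30 — done.
Cost = 60×10 + 90×12 + 60×16 + 30×34 = 3660.

3660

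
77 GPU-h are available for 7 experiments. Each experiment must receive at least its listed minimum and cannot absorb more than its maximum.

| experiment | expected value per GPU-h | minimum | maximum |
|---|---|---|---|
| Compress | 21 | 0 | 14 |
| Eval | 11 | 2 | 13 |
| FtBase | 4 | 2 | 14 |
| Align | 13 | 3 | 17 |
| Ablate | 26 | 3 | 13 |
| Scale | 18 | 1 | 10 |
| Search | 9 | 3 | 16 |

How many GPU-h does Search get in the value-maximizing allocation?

8

Meeting every minimum uses 0+2+2+3+3+1+3 = 14 GPU-h, leaving 63.
Order the experiments by expected value per GPU-h: Ablate 26 > Compress 21 > Scale 18 > Align 13 > Eval 11 > Search 9 > FtBase 4.
Ablate takes 10 more to reach its cap of 13 ; 53 left.
Give Compress 14 more to hit its cap of 14 ; 39 left.
Scale: +9 to 10 (cap) ; 30 left.
Align takes 14 more to reach its cap of 17 ; 16 left.
Eval takes 11 more to reach its cap of 13 ; 5 left.
Only 5 left; Search takes them to reach 8.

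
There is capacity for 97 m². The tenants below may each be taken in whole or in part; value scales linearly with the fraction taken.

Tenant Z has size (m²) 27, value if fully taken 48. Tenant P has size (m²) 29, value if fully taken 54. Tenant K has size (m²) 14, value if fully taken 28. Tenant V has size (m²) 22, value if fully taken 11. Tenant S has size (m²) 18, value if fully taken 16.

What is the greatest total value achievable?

Rank by value-to-size ratio: Tenant K 28/14≈2, Tenant P 54/29≈1.86, Tenant Z 48/27≈1.78, Tenant S 16/18≈0.889, Tenant V 11/22≈0.5.
Take all of Tenant K (14 m², value 28) — 83 m² left.
Tenant P: take in full, 29 m² for value 54 — 54 left.
Take all of Tenant Z (27 m², value 48) — 27 m² left.
All 18 m² of Tenant S fit (value 16) — 9 remain.
Fill the last 9 m² with part of Tenant V: 9/22 of it earns 4.5.
Total value = 150.5.

150.5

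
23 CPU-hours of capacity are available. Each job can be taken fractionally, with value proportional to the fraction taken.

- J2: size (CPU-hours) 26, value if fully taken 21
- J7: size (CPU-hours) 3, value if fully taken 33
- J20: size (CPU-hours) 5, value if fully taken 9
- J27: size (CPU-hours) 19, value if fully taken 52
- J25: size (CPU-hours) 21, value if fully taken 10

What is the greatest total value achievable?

86.8

Sort by value density: J7 33/3≈11, J27 52/19≈2.74, J20 9/5≈1.8, J2 21/26≈0.808, J25 10/21≈0.476.
Take all of J7 (3 CPU-hours, value 33) ; 20 CPU-hours left.
J27: take in full, 19 CPU-hours for value 52 ; 1 left.
Only 1 CPU-hours remain; take 1/5 of J20 for value 9×1/5 = 1.8.
Total value = 86.8.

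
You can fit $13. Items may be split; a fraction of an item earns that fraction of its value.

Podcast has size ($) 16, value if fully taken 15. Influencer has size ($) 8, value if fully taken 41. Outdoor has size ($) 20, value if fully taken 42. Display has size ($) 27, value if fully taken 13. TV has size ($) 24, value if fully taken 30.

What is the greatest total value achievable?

Best value per unit of size first: Influencer 41/8≈5.12, Outdoor 42/20≈2.1, TV 30/24≈1.25, Podcast 15/16≈0.938, Display 13/27≈0.481.
Take all of Influencer (8 $, value 41) → 5 $ left.
Only 5 $ remain; take 5/20 of Outdoor for value 42×5/20 = 10.5.
Total value = 51.5.

51.5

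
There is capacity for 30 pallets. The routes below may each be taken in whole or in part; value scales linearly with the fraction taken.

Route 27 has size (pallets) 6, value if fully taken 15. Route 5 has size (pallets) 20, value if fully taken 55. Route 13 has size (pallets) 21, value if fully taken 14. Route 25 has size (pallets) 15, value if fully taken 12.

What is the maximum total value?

73.2

Sort by value density: Route 5 55/20≈2.75, Route 27 15/6≈2.5, Route 25 12/15≈0.8, Route 13 14/21≈0.667.
Route 5: take in full, 20 pallets for value 55 — 10 left.
Take all of Route 27 (6 pallets, value 15) — 4 pallets left.
4 pallets left: a 4/15 share of Route 25 gives 12×4/15 = 3.2.
Total value = 73.2.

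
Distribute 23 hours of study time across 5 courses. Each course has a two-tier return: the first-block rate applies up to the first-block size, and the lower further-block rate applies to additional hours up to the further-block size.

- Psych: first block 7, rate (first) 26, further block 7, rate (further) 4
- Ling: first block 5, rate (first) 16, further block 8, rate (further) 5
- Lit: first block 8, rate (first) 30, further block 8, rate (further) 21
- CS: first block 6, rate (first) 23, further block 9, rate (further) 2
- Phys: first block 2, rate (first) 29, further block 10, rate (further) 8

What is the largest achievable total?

618

Rank every tier by rate: Lit/first 30 > Phys/first 29 > Psych/first 26 > CS/first 23 > Lit/second 21 > Ling/first 16 > Phys/second 8 > Ling/second 5 > Psych/second 4 > CS/second 2.
Lit/first (30): +8 — 15 left.
Phys/first (29): +2 — 13 left.
Psych/first (26): +7 — 6 left.
CS first at 23: fill all 6 — 0 left.
Total = 30×8 + 29×2 + 26×7 + 23×6 = 618.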